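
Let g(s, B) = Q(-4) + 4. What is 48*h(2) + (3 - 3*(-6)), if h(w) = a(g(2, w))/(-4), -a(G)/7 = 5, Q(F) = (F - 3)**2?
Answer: 441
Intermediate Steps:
Q(F) = (-3 + F)**2
g(s, B) = 53 (g(s, B) = (-3 - 4)**2 + 4 = (-7)**2 + 4 = 49 + 4 = 53)
a(G) = -35 (a(G) = -7*5 = -35)
h(w) = 35/4 (h(w) = -35/(-4) = -35*(-1/4) = 35/4)
48*h(2) + (3 - 3*(-6)) = 48*(35/4) + (3 - 3*(-6)) = 420 + (3 + 18) = 420 + 21 = 441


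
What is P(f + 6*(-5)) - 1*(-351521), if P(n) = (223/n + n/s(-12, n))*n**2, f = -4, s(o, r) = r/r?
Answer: 304635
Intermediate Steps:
s(o, r) = 1
P(n) = n**2*(n + 223/n) (P(n) = (223/n + n/1)*n**2 = (223/n + n*1)*n**2 = (223/n + n)*n**2 = (n + 223/n)*n**2 = n**2*(n + 223/n))
P(f + 6*(-5)) - 1*(-351521) = (-4 + 6*(-5))*(223 + (-4 + 6*(-5))**2) - 1*(-351521) = (-4 - 30)*(223 + (-4 - 30)**2) + 351521 = -34*(223 + (-34)**2) + 351521 = -34*(223 + 1156) + 351521 = -34*1379 + 351521 = -46886 + 351521 = 304635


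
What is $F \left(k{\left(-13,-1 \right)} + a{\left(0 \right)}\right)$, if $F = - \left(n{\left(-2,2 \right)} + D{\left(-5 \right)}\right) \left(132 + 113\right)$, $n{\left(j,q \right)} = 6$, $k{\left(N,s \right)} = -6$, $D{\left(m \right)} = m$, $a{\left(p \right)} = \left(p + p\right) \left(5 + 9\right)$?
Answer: $1470$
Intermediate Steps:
$a{\left(p \right)} = 28 p$ ($a{\left(p \right)} = 2 p 14 = 28 p$)
$F = -245$ ($F = - \left(6 - 5\right) \left(132 + 113\right) = - 1 \cdot 245 = \left(-1\right) 245 = -245$)
$F \left(k{\left(-13,-1 \right)} + a{\left(0 \right)}\right) = - 245 \left(-6 + 28 \cdot 0\right) = - 245 \left(-6 + 0\right) = \left(-245\right) \left(-6\right) = 1470$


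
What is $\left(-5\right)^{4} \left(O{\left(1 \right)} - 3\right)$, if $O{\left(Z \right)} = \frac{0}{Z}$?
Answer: $-1875$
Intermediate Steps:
$O{\left(Z \right)} = 0$
$\left(-5\right)^{4} \left(O{\left(1 \right)} - 3\right) = \left(-5\right)^{4} \left(0 - 3\right) = 625 \left(-3\right) = -1875$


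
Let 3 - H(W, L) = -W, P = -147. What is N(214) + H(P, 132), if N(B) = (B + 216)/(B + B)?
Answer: -30601/214 ≈ -143.00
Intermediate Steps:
N(B) = (216 + B)/(2*B) (N(B) = (216 + B)/((2*B)) = (216 + B)*(1/(2*B)) = (216 + B)/(2*B))
H(W, L) = 3 + W (H(W, L) = 3 - (-1)*W = 3 + W)
N(214) + H(P, 132) = (½)*(216 + 214)/214 + (3 - 147) = (½)*(1/214)*430 - 144 = 215/214 - 144 = -30601/214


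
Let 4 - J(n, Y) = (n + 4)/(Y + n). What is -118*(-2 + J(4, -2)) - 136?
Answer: 100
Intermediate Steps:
J(n, Y) = 4 - (4 + n)/(Y + n) (J(n, Y) = 4 - (n + 4)/(Y + n) = 4 - (4 + n)/(Y + n))
-118*(-2 + J(4, -2)) - 136 = -118*(-2 + (-4 + 3*4 + 4*(-2))/(-2 + 4)) - 136 = -118*(-2 + (-4 + 12 - 8)/2) - 136 = -118*(-2 + (½)*0) - 136 = -118*(-2 + 0) - 136 = -118*(-2) - 136 = 236 - 136 = 100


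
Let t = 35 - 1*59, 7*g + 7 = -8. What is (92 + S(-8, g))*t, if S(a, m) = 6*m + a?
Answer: -11952/7 ≈ -1707.4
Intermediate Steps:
g = -15/7 (g = -1 + (⅐)*(-8) = -1 - 8/7 = -15/7 ≈ -2.1429)
S(a, m) = a + 6*m
t = -24 (t = 35 - 59 = -24)
(92 + S(-8, g))*t = (92 + (-8 + 6*(-15/7)))*(-24) = (92 + (-8 - 90/7))*(-24) = (92 - 146/7)*(-24) = (498/7)*(-24) = -11952/7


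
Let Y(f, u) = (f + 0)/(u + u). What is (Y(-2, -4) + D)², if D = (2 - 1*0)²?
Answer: 289/16 ≈ 18.063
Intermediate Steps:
Y(f, u) = f/(2*u) (Y(f, u) = f/((2*u)) = f*(1/(2*u)) = f/(2*u))
D = 4 (D = (2 + 0)² = 2² = 4)
(Y(-2, -4) + D)² = ((½)*(-2)/(-4) + 4)² = ((½)*(-2)*(-¼) + 4)² = (¼ + 4)² = (17/4)² = 289/16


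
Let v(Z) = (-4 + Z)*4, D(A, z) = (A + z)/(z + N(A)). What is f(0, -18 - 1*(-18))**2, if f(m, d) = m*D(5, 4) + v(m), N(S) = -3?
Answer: 256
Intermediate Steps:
D(A, z) = (A + z)/(-3 + z) (D(A, z) = (A + z)/(z - 3) = (A + z)/(-3 + z))
v(Z) = -16 + 4*Z
f(m, d) = -16 + 13*m (f(m, d) = m*((5 + 4)/(-3 + 4)) + (-16 + 4*m) = m*(9/1) + (-16 + 4*m) = m*(1*9) + (-16 + 4*m) = m*9 + (-16 + 4*m) = 9*m + (-16 + 4*m) = -16 + 13*m)
f(0, -18 - 1*(-18))**2 = (-16 + 13*0)**2 = (-16 + 0)**2 = (-16)**2 = 256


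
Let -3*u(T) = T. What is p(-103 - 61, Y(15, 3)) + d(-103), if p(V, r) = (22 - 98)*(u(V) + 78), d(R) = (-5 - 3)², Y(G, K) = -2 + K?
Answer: -30056/3 ≈ -10019.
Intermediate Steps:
u(T) = -T/3
d(R) = 64 (d(R) = (-8)² = 64)
p(V, r) = -5928 + 76*V/3 (p(V, r) = (22 - 98)*(-V/3 + 78) = -76*(78 - V/3) = -5928 + 76*V/3)
p(-103 - 61, Y(15, 3)) + d(-103) = (-5928 + 76*(-103 - 61)/3) + 64 = (-5928 + (76/3)*(-164)) + 64 = (-5928 - 12464/3) + 64 = -30248/3 + 64 = -30056/3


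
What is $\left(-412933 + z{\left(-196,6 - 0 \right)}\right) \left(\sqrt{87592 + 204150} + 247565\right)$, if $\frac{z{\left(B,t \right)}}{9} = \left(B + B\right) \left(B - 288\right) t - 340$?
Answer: $2433395358235 + 9829319 \sqrt{291742} \approx 2.4387 \cdot 10^{12}$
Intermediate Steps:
$z{\left(B,t \right)} = -3060 + 18 B t \left(-288 + B\right)$ ($z{\left(B,t \right)} = 9 \left(\left(B + B\right) \left(B - 288\right) t - 340\right) = 9 \left(2 B \left(-288 + B\right) t - 340\right) = 9 \left(2 B t \left(-288 + B\right) - 340\right) = 9 \left(-340 + 2 B t \left(-288 + B\right)\right) = -3060 + 18 B t \left(-288 + B\right)$)
$\left(-412933 + z{\left(-196,6 - 0 \right)}\right) \left(\sqrt{87592 + 204150} + 247565\right) = \left(-412933 - \left(3060 - 1016064 \left(6 - 0\right) - 18 \left(6 - 0\right) \left(-196\right)^{2}\right)\right) \left(\sqrt{87592 + 204150} + 247565\right) = \left(-412933 - \left(3060 - 1016064 \left(6 + 0\right) - 18 \left(6 + 0\right) 38416\right)\right) \left(\sqrt{291742} + 247565\right) = \left(-412933 - \left(3060 - 6096384 - 4148928\right)\right) \left(247565 + \sqrt{291742}\right) = \left(-412933 + \left(-3060 + 6096384 + 4148928\right)\right) \left(247565 + \sqrt{291742}\right) = \left(-412933 + 10242252\right) \left(247565 + \sqrt{291742}\right) = 9829319 \left(247565 + \sqrt{291742}\right) = 2433395358235 + 9829319 \sqrt{291742}$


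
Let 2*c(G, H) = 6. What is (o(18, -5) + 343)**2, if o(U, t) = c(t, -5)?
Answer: 119716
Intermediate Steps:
c(G, H) = 3 (c(G, H) = (1/2)*6 = 3)
o(U, t) = 3
(o(18, -5) + 343)**2 = (3 + 343)**2 = 346**2 = 119716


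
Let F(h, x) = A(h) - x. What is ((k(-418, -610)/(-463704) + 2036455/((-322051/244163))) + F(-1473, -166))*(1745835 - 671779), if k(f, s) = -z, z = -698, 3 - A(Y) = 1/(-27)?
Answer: -278565552142879865525590/168003379017 ≈ -1.6581e+12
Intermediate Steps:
A(Y) = 82/27 (A(Y) = 3 - 1/(-27) = 3 - 1*(-1/27) = 3 + 1/27 = 82/27)
F(h, x) = 82/27 - x
k(f, s) = 698 (k(f, s) = -1*(-698) = 698)
((k(-418, -610)/(-463704) + 2036455/((-322051/244163))) + F(-1473, -166))*(1745835 - 671779) = ((698/(-463704) + 2036455/((-322051/244163))) + (82/27 - 1*(-166)))*(1745835 - 671779) = ((698*(-1/463704) + 2036455/((-322051*1/244163))) + (82/27 + 166))*1074056 = ((-349/231852 + 2036455/(-322051/244163)) + 4564/27)*1074056 = ((-349/231852 + 2036455*(-244163/322051)) + 4564/27)*1074056 = ((-349/231852 - 497226962165/322051) + 4564/27)*1074056 = (-115283065744275379/74668168452 + 4564/27)*1074056 = -1037433996524873435/672013516068*1074056 = -278565552142879865525590/168003379017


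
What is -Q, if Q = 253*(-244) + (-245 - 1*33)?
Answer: 62010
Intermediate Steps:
Q = -62010 (Q = -61732 + (-245 - 33) = -61732 - 278 = -62010)
-Q = -1*(-62010) = 62010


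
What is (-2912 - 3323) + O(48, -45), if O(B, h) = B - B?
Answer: -6235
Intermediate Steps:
O(B, h) = 0
(-2912 - 3323) + O(48, -45) = (-2912 - 3323) + 0 = -6235 + 0 = -6235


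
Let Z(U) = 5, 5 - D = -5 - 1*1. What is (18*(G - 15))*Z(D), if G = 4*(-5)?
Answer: -3150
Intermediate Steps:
D = 11 (D = 5 - (-5 - 1*1) = 5 - (-5 - 1) = 5 - 1*(-6) = 5 + 6 = 11)
G = -20
(18*(G - 15))*Z(D) = (18*(-20 - 15))*5 = (18*(-35))*5 = -630*5 = -3150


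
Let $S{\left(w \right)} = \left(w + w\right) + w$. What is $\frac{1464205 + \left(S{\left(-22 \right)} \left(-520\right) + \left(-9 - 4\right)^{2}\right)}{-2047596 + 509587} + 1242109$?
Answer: $\frac{1910373322287}{1538009} \approx 1.2421 \cdot 10^{6}$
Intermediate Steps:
$S{\left(w \right)} = 3 w$ ($S{\left(w \right)} = 2 w + w = 3 w$)
$\frac{1464205 + \left(S{\left(-22 \right)} \left(-520\right) + \left(-9 - 4\right)^{2}\right)}{-2047596 + 509587} + 1242109 = \frac{1464205 + \left(3 \left(-22\right) \left(-520\right) + \left(-9 - 4\right)^{2}\right)}{-2047596 + 509587} + 1242109 = \frac{1464205 + \left(\left(-66\right) \left(-520\right) + \left(-13\right)^{2}\right)}{-1538009} + 1242109 = \left(1464205 + \left(34320 + 169\right)\right) \left(- \frac{1}{1538009}\right) + 1242109 = \left(1464205 + 34489\right) \left(- \frac{1}{1538009}\right) + 1242109 = 1498694 \left(- \frac{1}{1538009}\right) + 1242109 = - \frac{1498694}{1538009} + 1242109 = \frac{1910373322287}{1538009}$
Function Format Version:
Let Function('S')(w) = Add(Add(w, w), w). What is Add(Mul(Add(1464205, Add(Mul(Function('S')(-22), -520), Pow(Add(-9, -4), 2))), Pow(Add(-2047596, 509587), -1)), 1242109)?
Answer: Rational(1910373322287, 1538009) ≈ 1.2421e+6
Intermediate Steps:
Function('S')(w) = Mul(3, w) (Function('S')(w) = Add(Mul(2, w), w) = Mul(3, w))
Add(Mul(Add(1464205, Add(Mul(Function('S')(-22), -520), Pow(Add(-9, -4), 2))), Pow(Add(-2047596, 509587), -1)), 1242109) = Add(Mul(Add(1464205, Add(Mul(Mul(3, -22), -520), Pow(Add(-9, -4), 2))), Pow(Add(-2047596, 509587), -1)), 1242109) = Add(Mul(Add(1464205, Add(Mul(-66, -520), Pow(-13, 2))), Pow(-1538009, -1)), 1242109) = Add(Mul(Add(1464205, Add(34320, 169)), Rational(-1, 1538009)), 1242109) = Add(Mul(Add(1464205, 34489), Rational(-1, 1538009)), 1242109) = Add(Mul(1498694, Rational(-1, 1538009)), 1242109) = Add(Rational(-1498694, 1538009), 1242109) = Rational(1910373322287, 1538009)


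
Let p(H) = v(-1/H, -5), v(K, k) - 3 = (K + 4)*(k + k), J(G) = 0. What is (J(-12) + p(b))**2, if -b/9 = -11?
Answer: 13344409/9801 ≈ 1361.5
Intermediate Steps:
b = 99 (b = -9*(-11) = 99)
v(K, k) = 3 + 2*k*(4 + K) (v(K, k) = 3 + (K + 4)*(k + k) = 3 + (4 + K)*(2*k) = 3 + 2*k*(4 + K))
p(H) = -37 + 10/H (p(H) = 3 + 8*(-5) + 2*(-1/H)*(-5) = 3 - 40 + 10/H = -37 + 10/H)
(J(-12) + p(b))**2 = (0 + (-37 + 10/99))**2 = (0 - 3653/99)**2 = (-3653/99)**2 = 13344409/9801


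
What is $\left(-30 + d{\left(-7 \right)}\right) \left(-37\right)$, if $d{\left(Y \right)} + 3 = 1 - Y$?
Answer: $925$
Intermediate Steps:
$d{\left(Y \right)} = -2 - Y$ ($d{\left(Y \right)} = -3 - \left(-1 + Y\right) = -2 - Y$)
$\left(-30 + d{\left(-7 \right)}\right) \left(-37\right) = \left(-30 - -5\right) \left(-37\right) = \left(-30 + \left(-2 + 7\right)\right) \left(-37\right) = \left(-30 + 5\right) \left(-37\right) = \left(-25\right) \left(-37\right) = 925$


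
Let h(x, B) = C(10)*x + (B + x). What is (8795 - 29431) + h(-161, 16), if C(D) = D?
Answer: -22391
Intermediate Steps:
h(x, B) = B + 11*x (h(x, B) = 10*x + (B + x) = B + 11*x)
(8795 - 29431) + h(-161, 16) = (8795 - 29431) + (16 + 11*(-161)) = -20636 + (16 - 1771) = -20636 - 1755 = -22391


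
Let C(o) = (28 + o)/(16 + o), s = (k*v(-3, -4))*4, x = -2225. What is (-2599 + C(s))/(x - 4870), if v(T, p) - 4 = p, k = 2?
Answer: 3463/9460 ≈ 0.36607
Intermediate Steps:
v(T, p) = 4 + p
s = 0 (s = (2*(4 - 4))*4 = (2*0)*4 = 0*4 = 0)
C(o) = (28 + o)/(16 + o)
(-2599 + C(s))/(x - 4870) = (-2599 + (28 + 0)/(16 + 0))/(-2225 - 4870) = (-2599 + 28/16)/(-7095) = (-2599 + (1/16)*28)*(-1/7095) = (-2599 + 7/4)*(-1/7095) = -10389/4*(-1/7095) = 3463/9460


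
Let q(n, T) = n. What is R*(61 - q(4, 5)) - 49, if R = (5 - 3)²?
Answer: 179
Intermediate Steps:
R = 4 (R = 2² = 4)
R*(61 - q(4, 5)) - 49 = 4*(61 - 1*4) - 49 = 4*(61 - 4) - 49 = 4*57 - 49 = 228 - 49 = 179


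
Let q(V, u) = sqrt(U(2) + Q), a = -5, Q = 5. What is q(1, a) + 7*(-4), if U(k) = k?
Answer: -28 + sqrt(7) ≈ -25.354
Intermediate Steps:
q(V, u) = sqrt(7) (q(V, u) = sqrt(2 + 5) = sqrt(7))
q(1, a) + 7*(-4) = sqrt(7) + 7*(-4) = sqrt(7) - 28 = -28 + sqrt(7)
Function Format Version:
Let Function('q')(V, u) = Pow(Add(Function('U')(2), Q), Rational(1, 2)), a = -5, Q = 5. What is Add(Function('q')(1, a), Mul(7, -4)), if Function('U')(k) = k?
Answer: Add(-28, Pow(7, Rational(1, 2))) ≈ -25.354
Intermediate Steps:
Function('q')(V, u) = Pow(7, Rational(1, 2)) (Function('q')(V, u) = Pow(Add(2, 5), Rational(1, 2)) = Pow(7, Rational(1, 2)))
Add(Function('q')(1, a), Mul(7, -4)) = Add(Pow(7, Rational(1, 2)), Mul(7, -4)) = Add(Pow(7, Rational(1, 2)), -28) = Add(-28, Pow(7, Rational(1, 2)))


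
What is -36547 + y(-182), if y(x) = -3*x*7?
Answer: -32725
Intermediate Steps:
y(x) = -21*x
-36547 + y(-182) = -36547 - 21*(-182) = -36547 + 3822 = -32725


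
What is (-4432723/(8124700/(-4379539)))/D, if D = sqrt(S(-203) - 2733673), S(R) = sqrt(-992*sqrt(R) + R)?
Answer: 19413283254697/(8124700*sqrt(-2733673 + sqrt(-203 - 992*I*sqrt(203)))) ≈ 0.022382 + 1445.2*I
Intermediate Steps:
S(R) = sqrt(R - 992*sqrt(R))
D = sqrt(-2733673 + sqrt(-203 - 992*I*sqrt(203))) (D = sqrt(sqrt(-203 - 992*I*sqrt(203)) - 2733673) = sqrt(-2733673 + sqrt(-203 - 992*I*sqrt(203))) ≈ 0.03 - 1653.4*I)
(-4432723/(8124700/(-4379539)))/D = (-4432723/(8124700/(-4379539)))/(sqrt(-2733673 + sqrt(-203 - 992*I*sqrt(203)))) = (-4432723/(8124700*(-1/4379539)))/sqrt(-2733673 + sqrt(-203 - 992*I*sqrt(203))) = (-4432723/(-8124700/4379539))/sqrt(-2733673 + sqrt(-203 - 992*I*sqrt(203))) = (-4432723*(-4379539/8124700))/sqrt(-2733673 + sqrt(-203 - 992*I*sqrt(203))) = 19413283254697/(8124700*sqrt(-2733673 + sqrt(-203 - 992*I*sqrt(203))))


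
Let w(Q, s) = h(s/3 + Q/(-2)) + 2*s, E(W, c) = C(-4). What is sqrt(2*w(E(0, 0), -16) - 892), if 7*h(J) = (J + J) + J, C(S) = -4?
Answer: 2*I*sqrt(11746)/7 ≈ 30.965*I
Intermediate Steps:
E(W, c) = -4
h(J) = 3*J/7 (h(J) = ((J + J) + J)/7 = (2*J + J)/7 = (3*J)/7 = 3*J/7)
w(Q, s) = -3*Q/14 + 15*s/7 (w(Q, s) = 3*(s/3 + Q/(-2))/7 + 2*s = 3*(s*(1/3) + Q*(-1/2))/7 + 2*s = 3*(s/3 - Q/2)/7 + 2*s = 3*(-Q/2 + s/3)/7 + 2*s = (-3*Q/14 + s/7) + 2*s = -3*Q/14 + 15*s/7)
sqrt(2*w(E(0, 0), -16) - 892) = sqrt(2*(-3/14*(-4) + (15/7)*(-16)) - 892) = sqrt(2*(6/7 - 240/7) - 892) = sqrt(2*(-234/7) - 892) = sqrt(-468/7 - 892) = sqrt(-6712/7) = 2*I*sqrt(11746)/7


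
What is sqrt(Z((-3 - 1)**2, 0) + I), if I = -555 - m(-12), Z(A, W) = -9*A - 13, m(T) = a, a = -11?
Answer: I*sqrt(701) ≈ 26.476*I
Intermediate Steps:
m(T) = -11
Z(A, W) = -13 - 9*A
I = -544 (I = -555 - 1*(-11) = -555 + 11 = -544)
sqrt(Z((-3 - 1)**2, 0) + I) = sqrt((-13 - 9*(-3 - 1)**2) - 544) = sqrt((-13 - 9*(-4)**2) - 544) = sqrt((-13 - 9*16) - 544) = sqrt((-13 - 144) - 544) = sqrt(-157 - 544) = sqrt(-701) = I*sqrt(701)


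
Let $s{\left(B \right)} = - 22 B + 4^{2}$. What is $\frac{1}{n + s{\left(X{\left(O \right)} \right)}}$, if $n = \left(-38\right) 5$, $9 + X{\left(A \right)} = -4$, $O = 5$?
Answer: $\frac{1}{112} \approx 0.0089286$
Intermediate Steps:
$X{\left(A \right)} = -13$ ($X{\left(A \right)} = -9 - 4 = -13$)
$n = -190$
$s{\left(B \right)} = 16 - 22 B$ ($s{\left(B \right)} = - 22 B + 16 = 16 - 22 B$)
$\frac{1}{n + s{\left(X{\left(O \right)} \right)}} = \frac{1}{-190 + \left(16 - -286\right)} = \frac{1}{-190 + \left(16 + 286\right)} = \frac{1}{-190 + 302} = \frac{1}{112}$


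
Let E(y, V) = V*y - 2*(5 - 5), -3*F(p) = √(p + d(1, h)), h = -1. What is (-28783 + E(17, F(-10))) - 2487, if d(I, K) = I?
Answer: -31270 - 17*I ≈ -31270.0 - 17.0*I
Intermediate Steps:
F(p) = -√(1 + p)/3 (F(p) = -√(p + 1)/3 = -√(1 + p)/3)
E(y, V) = V*y (E(y, V) = V*y - 2*0 = V*y + 0 = V*y)
(-28783 + E(17, F(-10))) - 2487 = (-28783 - √(1 - 10)/3*17) - 2487 = (-28783 - I*17) - 2487 = (-28783 - 17*I) - 2487 = -31270 - 17*I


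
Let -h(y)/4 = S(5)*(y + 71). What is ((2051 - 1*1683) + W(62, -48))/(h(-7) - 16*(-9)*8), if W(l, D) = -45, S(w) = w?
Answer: -323/128 ≈ -2.5234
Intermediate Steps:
h(y) = -1420 - 20*y (h(y) = -20*(y + 71) = -20*(71 + y) = -4*(355 + 5*y) = -1420 - 20*y)
((2051 - 1*1683) + W(62, -48))/(h(-7) - 16*(-9)*8) = ((2051 - 1*1683) - 45)/((-1420 - 20*(-7)) - 16*(-9)*8) = ((2051 - 1683) - 45)/((-1420 + 140) + 144*8) = (368 - 45)/(-1280 + 1152) = 323/(-128) = 323*(-1/128) = -323/128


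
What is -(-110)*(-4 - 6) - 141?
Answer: -1241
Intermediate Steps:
-(-110)*(-4 - 6) - 141 = -(-110)*(-10) - 141 = -110*10 - 141 = -1100 - 141 = -1241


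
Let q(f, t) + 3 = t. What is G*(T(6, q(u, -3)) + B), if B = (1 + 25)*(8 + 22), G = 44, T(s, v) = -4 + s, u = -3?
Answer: 34408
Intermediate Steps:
q(f, t) = -3 + t
B = 780 (B = 26*30 = 780)
G*(T(6, q(u, -3)) + B) = 44*((-4 + 6) + 780) = 44*(2 + 780) = 44*782 = 34408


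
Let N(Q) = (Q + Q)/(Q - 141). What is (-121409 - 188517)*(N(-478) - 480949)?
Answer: 92266976970850/619 ≈ 1.4906e+11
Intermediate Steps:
N(Q) = 2*Q/(-141 + Q) (N(Q) = (2*Q)/(-141 + Q) = 2*Q/(-141 + Q))
(-121409 - 188517)*(N(-478) - 480949) = (-121409 - 188517)*(2*(-478)/(-141 - 478) - 480949) = -309926*(2*(-478)/(-619) - 480949) = -309926*(2*(-478)*(-1/619) - 480949) = -309926*(956/619 - 480949) = -309926*(-297706475/619) = 92266976970850/619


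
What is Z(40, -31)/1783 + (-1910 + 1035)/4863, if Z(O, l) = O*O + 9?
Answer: 6264442/8670729 ≈ 0.72248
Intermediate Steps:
Z(O, l) = 9 + O² (Z(O, l) = O² + 9 = 9 + O²)
Z(40, -31)/1783 + (-1910 + 1035)/4863 = (9 + 40²)/1783 + (-1910 + 1035)/4863 = (9 + 1600)*(1/1783) - 875*1/4863 = 1609*(1/1783) - 875/4863 = 1609/1783 - 875/4863 = 6264442/8670729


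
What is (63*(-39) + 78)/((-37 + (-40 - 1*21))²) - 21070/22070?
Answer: -25486081/21196028 ≈ -1.2024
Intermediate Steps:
(63*(-39) + 78)/((-37 + (-40 - 1*21))²) - 21070/22070 = (-2457 + 78)/((-37 + (-40 - 21))²) - 21070*1/22070 = -2379/(-37 - 61)² - 2107/2207 = -2379/((-98)²) - 2107/2207 = -2379/9604 - 2107/2207 = -25486081/21196028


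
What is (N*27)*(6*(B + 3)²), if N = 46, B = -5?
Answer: 29808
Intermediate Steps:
(N*27)*(6*(B + 3)²) = (46*27)*(6*(-5 + 3)²) = 1242*(6*(-2)²) = 1242*(6*4) = 1242*24 = 29808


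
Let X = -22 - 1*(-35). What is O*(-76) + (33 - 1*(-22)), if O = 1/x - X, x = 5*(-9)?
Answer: 47011/45 ≈ 1044.7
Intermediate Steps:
X = 13 (X = -22 + 35 = 13)
x = -45
O = -586/45 (O = 1/(-45) - 1*13 = -1/45 - 13 = -586/45 ≈ -13.022)
O*(-76) + (33 - 1*(-22)) = -586/45*(-76) + (33 - 1*(-22)) = 44536/45 + (33 + 22) = 44536/45 + 55 = 47011/45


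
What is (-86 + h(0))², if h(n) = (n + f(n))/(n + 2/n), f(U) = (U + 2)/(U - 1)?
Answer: 7396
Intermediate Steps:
f(U) = (2 + U)/(-1 + U)
h(n) = (n + (2 + n)/(-1 + n))/(n + 2/n)
(-86 + h(0))² = (-86 + 0/(-1 + 0))² = (-86 + 0/(-1))² = (-86 + 0*(-1))² = (-86 + 0)² = (-86)² = 7396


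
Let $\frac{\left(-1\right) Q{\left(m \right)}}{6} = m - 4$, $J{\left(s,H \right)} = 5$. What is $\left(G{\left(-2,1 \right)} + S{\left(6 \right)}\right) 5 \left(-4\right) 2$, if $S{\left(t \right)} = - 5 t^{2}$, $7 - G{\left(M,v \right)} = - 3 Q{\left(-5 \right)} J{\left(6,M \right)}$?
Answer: $-25480$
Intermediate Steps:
$Q{\left(m \right)} = 24 - 6 m$ ($Q{\left(m \right)} = - 6 \left(m - 4\right) = - 6 \left(-4 + m\right) = 24 - 6 m$)
$G{\left(M,v \right)} = 817$ ($G{\left(M,v \right)} = 7 - - 3 \left(24 - -30\right) 5 = 7 - - 3 \left(24 + 30\right) 5 = 7 - \left(-3\right) 54 \cdot 5 = 7 - \left(-162\right) 5 = 7 - -810 = 7 + 810 = 817$)
$\left(G{\left(-2,1 \right)} + S{\left(6 \right)}\right) 5 \left(-4\right) 2 = \left(817 - 5 \cdot 6^{2}\right) 5 \left(-4\right) 2 = \left(817 - 180\right) 5 \left(-4\right) 2 = 637 \cdot 5 \left(-4\right) 2 = 3185 \left(-4\right) 2 = \left(-12740\right) 2 = -25480$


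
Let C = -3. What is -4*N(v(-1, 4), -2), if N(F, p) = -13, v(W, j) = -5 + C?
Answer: 52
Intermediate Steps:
v(W, j) = -8 (v(W, j) = -5 - 3 = -8)
-4*N(v(-1, 4), -2) = -4*(-13) = 52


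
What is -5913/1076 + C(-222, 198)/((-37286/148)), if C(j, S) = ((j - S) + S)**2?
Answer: -4034425275/20059868 ≈ -201.12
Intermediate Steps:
C(j, S) = j**2
-5913/1076 + C(-222, 198)/((-37286/148)) = -5913/1076 + (-222)**2/((-37286/148)) = -5913*1/1076 + 49284/((-37286*1/148)) = -5913/1076 + 49284/(-18643/74) = -5913/1076 + 49284*(-74/18643) = -5913/1076 - 3647016/18643 = -4034425275/20059868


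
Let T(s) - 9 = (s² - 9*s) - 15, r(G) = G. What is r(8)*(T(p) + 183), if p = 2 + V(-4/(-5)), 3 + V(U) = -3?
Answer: 1832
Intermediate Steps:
V(U) = -6 (V(U) = -3 - 3 = -6)
p = -4 (p = 2 - 6 = -4)
T(s) = -6 + s² - 9*s (T(s) = 9 + ((s² - 9*s) - 15) = 9 + (-15 + s² - 9*s) = -6 + s² - 9*s)
r(8)*(T(p) + 183) = 8*((-6 + (-4)² - 9*(-4)) + 183) = 8*((-6 + 16 + 36) + 183) = 8*(46 + 183) = 8*229 = 1832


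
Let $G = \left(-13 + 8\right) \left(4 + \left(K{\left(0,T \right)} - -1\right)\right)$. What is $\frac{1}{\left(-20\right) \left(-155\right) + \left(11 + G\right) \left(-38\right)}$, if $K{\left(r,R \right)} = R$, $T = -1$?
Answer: $\frac{1}{3442} \approx 0.00029053$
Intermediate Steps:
$G = -20$ ($G = \left(-13 + 8\right) \left(4 - 0\right) = - 5 \left(4 + \left(-1 + 1\right)\right) = - 5 \left(4 + 0\right) = \left(-5\right) 4 = -20$)
$\frac{1}{\left(-20\right) \left(-155\right) + \left(11 + G\right) \left(-38\right)} = \frac{1}{\left(-20\right) \left(-155\right) + \left(11 - 20\right) \left(-38\right)} = \frac{1}{3100 - -342} = \frac{1}{3100 + 342} = \frac{1}{3442}$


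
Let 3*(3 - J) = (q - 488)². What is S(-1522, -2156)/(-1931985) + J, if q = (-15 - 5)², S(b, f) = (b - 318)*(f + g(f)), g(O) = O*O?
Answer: 64866725/35127 ≈ 1846.6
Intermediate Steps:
g(O) = O²
S(b, f) = (-318 + b)*(f + f²) (S(b, f) = (b - 318)*(f + f²) = (-318 + b)*(f + f²))
q = 400 (q = (-20)² = 400)
J = -7735/3 (J = 3 - (400 - 488)²/3 = 3 - ⅓*(-88)² = 3 - ⅓*7744 = 3 - 7744/3 = -7735/3 ≈ -2578.3)
S(-1522, -2156)/(-1931985) + J = -2156*(-318 - 1522 - 318*(-2156) - 1522*(-2156))/(-1931985) - 7735/3 = -2156*(-318 - 1522 + 685608 + 3281432)*(-1/1931985) - 7735/3 = -2156*3965200*(-1/1931985) - 7735/3 = -8548971200*(-1/1931985) - 7735/3 = 155435840/35127 - 7735/3 = 64866725/35127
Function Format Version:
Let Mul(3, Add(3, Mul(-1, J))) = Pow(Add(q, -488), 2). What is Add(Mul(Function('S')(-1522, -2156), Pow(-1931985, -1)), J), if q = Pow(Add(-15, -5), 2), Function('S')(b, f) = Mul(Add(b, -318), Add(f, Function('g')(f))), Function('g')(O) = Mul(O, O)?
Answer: Rational(64866725, 35127) ≈ 1846.6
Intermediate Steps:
Function('g')(O) = Pow(O, 2)
Function('S')(b, f) = Mul(Add(-318, b), Add(f, Pow(f, 2))) (Function('S')(b, f) = Mul(Add(b, -318), Add(f, Pow(f, 2))) = Mul(Add(-318, b), Add(f, Pow(f, 2))))
q = 400 (q = Pow(-20, 2) = 400)
J = Rational(-7735, 3) (J = Add(3, Mul(Rational(-1, 3), Pow(Add(400, -488), 2))) = Add(3, Mul(Rational(-1, 3), Pow(-88, 2))) = Add(3, Mul(Rational(-1, 3), 7744)) = Add(3, Rational(-7744, 3)) = Rational(-7735, 3) ≈ -2578.3)
Add(Mul(Function('S')(-1522, -2156), Pow(-1931985, -1)), J) = Add(Mul(Mul(-2156, Add(-318, -1522, Mul(-318, -2156), Mul(-1522, -2156))), Pow(-1931985, -1)), Rational(-7735, 3)) = Add(Mul(Mul(-2156, Add(-318, -1522, 685608, 3281432)), Rational(-1, 1931985)), Rational(-7735, 3)) = Add(Mul(Mul(-2156, 3965200), Rational(-1, 1931985)), Rational(-7735, 3)) = Add(Mul(-8548971200, Rational(-1, 1931985)), Rational(-7735, 3)) = Add(Rational(155435840, 35127), Rational(-7735, 3)) = Rational(64866725, 35127)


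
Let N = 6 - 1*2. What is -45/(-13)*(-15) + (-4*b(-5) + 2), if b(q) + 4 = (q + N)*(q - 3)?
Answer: -857/13 ≈ -65.923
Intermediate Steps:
N = 4 (N = 6 - 2 = 4)
b(q) = -4 + (-3 + q)*(4 + q) (b(q) = -4 + (q + 4)*(q - 3) = -4 + (4 + q)*(-3 + q) = -4 + (-3 + q)*(4 + q))
-45/(-13)*(-15) + (-4*b(-5) + 2) = -45/(-13)*(-15) + (-4*(-16 - 5 + (-5)²) + 2) = -45*(-1/13)*(-15) + (-4*(-16 - 5 + 25) + 2) = (45/13)*(-15) + (-4*4 + 2) = -675/13 + (-16 + 2) = -675/13 - 14 = -857/13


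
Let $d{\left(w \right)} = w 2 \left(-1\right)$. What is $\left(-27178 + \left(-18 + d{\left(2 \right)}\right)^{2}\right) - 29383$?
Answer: $-56077$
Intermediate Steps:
$d{\left(w \right)} = - 2 w$ ($d{\left(w \right)} = 2 w \left(-1\right) = - 2 w$)
$\left(-27178 + \left(-18 + d{\left(2 \right)}\right)^{2}\right) - 29383 = \left(-27178 + \left(-18 - 4\right)^{2}\right) - 29383 = \left(-27178 + \left(-22\right)^{2}\right) - 29383 = \left(-27178 + 484\right) - 29383 = -26694 - 29383 = -56077$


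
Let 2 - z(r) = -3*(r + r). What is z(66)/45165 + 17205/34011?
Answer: 29281489/56892845 ≈ 0.51468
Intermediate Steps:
z(r) = 2 + 6*r (z(r) = 2 - (-3)*(r + r) = 2 - (-3)*2*r = 2 - (-6)*r = 2 + 6*r)
z(66)/45165 + 17205/34011 = (2 + 6*66)/45165 + 17205/34011 = (2 + 396)*(1/45165) + 17205*(1/34011) = 398*(1/45165) + 5735/11337 = 398/45165 + 5735/11337 = 29281489/56892845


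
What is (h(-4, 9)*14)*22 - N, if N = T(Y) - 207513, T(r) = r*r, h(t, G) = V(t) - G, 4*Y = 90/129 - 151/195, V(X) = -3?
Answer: 229280183503751/1124931600 ≈ 2.0382e+5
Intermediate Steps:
Y = -643/33540 (Y = (90/129 - 151/195)/4 = (90*(1/129) - 151*1/195)/4 = (30/43 - 151/195)/4 = (¼)*(-643/8385) = -643/33540 ≈ -0.019171)
h(t, G) = -3 - G
T(r) = r²
N = -233437930697351/1124931600 (N = (-643/33540)² - 207513 = 413449/1124931600 - 207513 = -233437930697351/1124931600 ≈ -2.0751e+5)
(h(-4, 9)*14)*22 - N = ((-3 - 1*9)*14)*22 - 1*(-233437930697351/1124931600) = ((-3 - 9)*14)*22 + 233437930697351/1124931600 = -12*14*22 + 233437930697351/1124931600 = -168*22 + 233437930697351/1124931600 = -3696 + 233437930697351/1124931600 = 229280183503751/1124931600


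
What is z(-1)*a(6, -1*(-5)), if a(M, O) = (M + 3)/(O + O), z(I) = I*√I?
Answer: -9*I/10 ≈ -0.9*I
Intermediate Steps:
z(I) = I^(3/2)
a(M, O) = (3 + M)/(2*O) (a(M, O) = (3 + M)/((2*O)) = (3 + M)*(1/(2*O)) = (3 + M)/(2*O))
z(-1)*a(6, -1*(-5)) = (-1)^(3/2)*((3 + 6)/(2*((-1*(-5))))) = (-I)*((½)*9/5) = (-I)*((½)*(⅕)*9) = -I*(9/10) = -9*I/10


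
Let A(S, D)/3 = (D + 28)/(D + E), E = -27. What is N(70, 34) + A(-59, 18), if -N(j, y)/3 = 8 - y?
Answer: 188/3 ≈ 62.667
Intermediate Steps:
N(j, y) = -24 + 3*y (N(j, y) = -3*(8 - y) = -24 + 3*y)
A(S, D) = 3*(28 + D)/(-27 + D) (A(S, D) = 3*((D + 28)/(D - 27)) = 3*((28 + D)/(-27 + D)) = 3*(28 + D)/(-27 + D))
N(70, 34) + A(-59, 18) = (-24 + 3*34) + 3*(28 + 18)/(-27 + 18) = (-24 + 102) + 3*46/(-9) = 78 + 3*(-⅑)*46 = 78 - 46/3 = 188/3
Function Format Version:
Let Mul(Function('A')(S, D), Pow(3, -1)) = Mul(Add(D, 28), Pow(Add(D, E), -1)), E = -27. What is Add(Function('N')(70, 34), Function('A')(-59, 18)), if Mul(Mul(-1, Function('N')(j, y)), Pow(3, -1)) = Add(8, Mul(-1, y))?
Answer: Rational(188, 3) ≈ 62.667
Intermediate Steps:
Function('N')(j, y) = Add(-24, Mul(3, y)) (Function('N')(j, y) = Mul(-3, Add(8, Mul(-1, y))) = Add(-24, Mul(3, y)))
Function('A')(S, D) = Mul(3, Pow(Add(-27, D), -1), Add(28, D)) (Function('A')(S, D) = Mul(3, Mul(Add(D, 28), Pow(Add(D, -27), -1))) = Mul(3, Mul(Add(28, D), Pow(Add(-27, D), -1))) = Mul(3, Mul(Pow(Add(-27, D), -1), Add(28, D))) = Mul(3, Pow(Add(-27, D), -1), Add(28, D)))
Add(Function('N')(70, 34), Function('A')(-59, 18)) = Add(Add(-24, Mul(3, 34)), Mul(3, Pow(Add(-27, 18), -1), Add(28, 18))) = Add(Add(-24, 102), Mul(3, Pow(-9, -1), 46)) = Add(78, Mul(3, Rational(-1, 9), 46)) = Add(78, Rational(-46, 3)) = Rational(188, 3)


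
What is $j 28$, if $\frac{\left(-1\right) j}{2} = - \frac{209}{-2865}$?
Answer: $- \frac{11704}{2865} \approx -4.0852$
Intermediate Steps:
$j = - \frac{418}{2865}$ ($j = - 2 \left(- \frac{209}{-2865}\right) = - 2 \left(\left(-209\right) \left(- \frac{1}{2865}\right)\right) = \left(-2\right) \frac{209}{2865} = - \frac{418}{2865} \approx -0.1459$)
$j 28 = \left(- \frac{418}{2865}\right) 28 = - \frac{11704}{2865}$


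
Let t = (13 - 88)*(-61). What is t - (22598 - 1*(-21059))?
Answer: -39082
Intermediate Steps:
t = 4575 (t = -75*(-61) = 4575)
t - (22598 - 1*(-21059)) = 4575 - (22598 - 1*(-21059)) = 4575 - (22598 + 21059) = 4575 - 1*43657 = 4575 - 43657 = -39082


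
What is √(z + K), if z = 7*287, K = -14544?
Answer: I*√12535 ≈ 111.96*I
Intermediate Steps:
z = 2009
√(z + K) = √(2009 - 14544) = √(-12535) = I*√12535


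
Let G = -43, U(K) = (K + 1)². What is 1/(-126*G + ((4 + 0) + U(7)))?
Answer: 1/5486 ≈ 0.00018228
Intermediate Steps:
U(K) = (1 + K)²
1/(-126*G + ((4 + 0) + U(7))) = 1/(-126*(-43) + ((4 + 0) + (1 + 7)²)) = 1/(5418 + (4 + 8²)) = 1/(5418 + (4 + 64)) = 1/(5418 + 68) = 1/5486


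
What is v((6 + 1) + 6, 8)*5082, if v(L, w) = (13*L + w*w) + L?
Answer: 1250172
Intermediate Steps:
v(L, w) = w² + 14*L (v(L, w) = (13*L + w²) + L = (w² + 13*L) + L = w² + 14*L)
v((6 + 1) + 6, 8)*5082 = (8² + 14*((6 + 1) + 6))*5082 = (64 + 14*(7 + 6))*5082 = (64 + 14*13)*5082 = (64 + 182)*5082 = 246*5082 = 1250172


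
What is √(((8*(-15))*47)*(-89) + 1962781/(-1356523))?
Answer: √923681365320006377/1356523 ≈ 708.49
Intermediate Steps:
√(((8*(-15))*47)*(-89) + 1962781/(-1356523)) = √(-120*47*(-89) + 1962781*(-1/1356523)) = √(-5640*(-89) - 1962781/1356523) = √(501960 - 1962781/1356523) = √(680918322299/1356523) = √923681365320006377/1356523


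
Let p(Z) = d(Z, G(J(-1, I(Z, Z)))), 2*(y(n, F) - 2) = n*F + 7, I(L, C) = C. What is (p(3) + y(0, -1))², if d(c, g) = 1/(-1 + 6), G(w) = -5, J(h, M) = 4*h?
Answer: 3249/100 ≈ 32.490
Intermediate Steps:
y(n, F) = 11/2 + F*n/2 (y(n, F) = 2 + (n*F + 7)/2 = 2 + (F*n + 7)/2 = 2 + (7 + F*n)/2 = 2 + (7/2 + F*n/2) = 11/2 + F*n/2)
d(c, g) = ⅕ (d(c, g) = 1/5 = ⅕)
p(Z) = ⅕
(p(3) + y(0, -1))² = (⅕ + (11/2 + (½)*(-1)*0))² = (⅕ + (11/2 + 0))² = (⅕ + 11/2)² = (57/10)² = 3249/100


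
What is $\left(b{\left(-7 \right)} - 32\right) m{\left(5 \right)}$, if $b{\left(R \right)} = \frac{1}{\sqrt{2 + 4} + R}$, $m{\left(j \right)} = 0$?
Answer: $0$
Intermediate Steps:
$b{\left(R \right)} = \frac{1}{R + \sqrt{6}}$ ($b{\left(R \right)} = \frac{1}{\sqrt{6} + R} = \frac{1}{R + \sqrt{6}}$)
$\left(b{\left(-7 \right)} - 32\right) m{\left(5 \right)} = \left(\frac{1}{-7 + \sqrt{6}} - 32\right) 0 = \left(-32 + \frac{1}{-7 + \sqrt{6}}\right) 0 = 0$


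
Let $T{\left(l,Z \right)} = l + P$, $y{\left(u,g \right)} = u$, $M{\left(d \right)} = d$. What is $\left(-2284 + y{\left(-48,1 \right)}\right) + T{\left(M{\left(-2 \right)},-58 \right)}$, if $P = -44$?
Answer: $-2378$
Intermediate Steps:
$T{\left(l,Z \right)} = -44 + l$ ($T{\left(l,Z \right)} = l - 44 = -44 + l$)
$\left(-2284 + y{\left(-48,1 \right)}\right) + T{\left(M{\left(-2 \right)},-58 \right)} = \left(-2284 - 48\right) - 46 = -2332 - 46 = -2378$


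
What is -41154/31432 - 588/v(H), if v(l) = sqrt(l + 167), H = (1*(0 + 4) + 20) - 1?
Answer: -20577/15716 - 294*sqrt(190)/95 ≈ -43.967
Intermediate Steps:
H = 23 (H = (1*4 + 20) - 1 = (4 + 20) - 1 = 24 - 1 = 23)
v(l) = sqrt(167 + l)
-41154/31432 - 588/v(H) = -41154/31432 - 588/sqrt(167 + 23) = -41154*1/31432 - 588*sqrt(190)/190 = -20577/15716 - 294*sqrt(190)/95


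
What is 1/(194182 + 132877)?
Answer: 1/327059 ≈ 3.0576e-6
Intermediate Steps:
1/(194182 + 132877) = 1/327059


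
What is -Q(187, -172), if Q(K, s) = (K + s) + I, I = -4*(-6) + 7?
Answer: -46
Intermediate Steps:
I = 31 (I = 24 + 7 = 31)
Q(K, s) = 31 + K + s (Q(K, s) = (K + s) + 31 = 31 + K + s)
-Q(187, -172) = -(31 + 187 - 172) = -1*46 = -46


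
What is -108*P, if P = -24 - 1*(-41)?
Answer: -1836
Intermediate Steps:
P = 17 (P = -24 + 41 = 17)
-108*P = -108*17 = -1836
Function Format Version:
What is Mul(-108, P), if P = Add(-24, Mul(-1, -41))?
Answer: -1836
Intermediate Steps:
P = 17 (P = Add(-24, 41) = 17)
Mul(-108, P) = Mul(-108, 17) = -1836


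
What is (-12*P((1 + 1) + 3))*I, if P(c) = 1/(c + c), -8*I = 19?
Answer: 57/20 ≈ 2.8500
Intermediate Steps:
I = -19/8 (I = -⅛*19 = -19/8 ≈ -2.3750)
P(c) = 1/(2*c)
(-12*P((1 + 1) + 3))*I = -6/((1 + 1) + 3)*(-19/8) = -6/(2 + 3)*(-19/8) = -6/5*(-19/8) = 57/20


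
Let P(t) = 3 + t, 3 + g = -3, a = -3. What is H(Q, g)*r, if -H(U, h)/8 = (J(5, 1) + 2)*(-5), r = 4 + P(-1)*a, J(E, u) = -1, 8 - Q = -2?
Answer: -80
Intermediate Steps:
Q = 10 (Q = 8 - 1*(-2) = 8 + 2 = 10)
g = -6 (g = -3 - 3 = -6)
r = -2 (r = 4 + (3 - 1)*(-3) = 4 + 2*(-3) = 4 - 6 = -2)
H(U, h) = 40 (H(U, h) = -8*(-1 + 2)*(-5) = -8*(-5) = 40)
H(Q, g)*r = 40*(-2) = -80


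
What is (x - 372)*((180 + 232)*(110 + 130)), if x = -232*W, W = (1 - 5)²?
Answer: -403825920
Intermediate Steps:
W = 16 (W = (-4)² = 16)
x = -3712 (x = -232*16 = -3712)
(x - 372)*((180 + 232)*(110 + 130)) = (-3712 - 372)*((180 + 232)*(110 + 130)) = -1682608*240 = -4084*98880 = -403825920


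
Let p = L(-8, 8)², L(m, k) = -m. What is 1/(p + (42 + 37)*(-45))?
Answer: -1/3491 ≈ -0.00028645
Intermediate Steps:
p = 64 (p = (-1*(-8))² = 8² = 64)
1/(p + (42 + 37)*(-45)) = 1/(64 + (42 + 37)*(-45)) = 1/(64 + 79*(-45)) = 1/(64 - 3555) = 1/(-3491) = -1/3491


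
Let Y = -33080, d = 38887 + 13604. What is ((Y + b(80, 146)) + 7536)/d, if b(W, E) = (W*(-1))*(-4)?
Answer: -8408/17497 ≈ -0.48054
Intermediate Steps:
d = 52491
b(W, E) = 4*W (b(W, E) = -W*(-4) = 4*W)
((Y + b(80, 146)) + 7536)/d = ((-33080 + 4*80) + 7536)/52491 = ((-33080 + 320) + 7536)*(1/52491) = (-32760 + 7536)*(1/52491) = -25224*1/52491 = -8408/17497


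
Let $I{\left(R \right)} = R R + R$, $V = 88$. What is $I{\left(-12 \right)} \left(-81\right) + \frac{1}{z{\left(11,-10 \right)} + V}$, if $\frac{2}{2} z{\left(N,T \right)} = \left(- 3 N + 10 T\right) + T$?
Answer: $- \frac{588061}{55} \approx -10692.0$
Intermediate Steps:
$z{\left(N,T \right)} = - 3 N + 11 T$ ($z{\left(N,T \right)} = \left(- 3 N + 10 T\right) + T = - 3 N + 11 T$)
$I{\left(R \right)} = R + R^{2}$ ($I{\left(R \right)} = R^{2} + R = R + R^{2}$)
$I{\left(-12 \right)} \left(-81\right) + \frac{1}{z{\left(11,-10 \right)} + V} = - 12 \left(1 - 12\right) \left(-81\right) + \frac{1}{\left(\left(-3\right) 11 + 11 \left(-10\right)\right) + 88} = \left(-12\right) \left(-11\right) \left(-81\right) + \frac{1}{\left(-33 - 110\right) + 88} = 132 \left(-81\right) + \frac{1}{-143 + 88} = -10692 + \frac{1}{-55} = -10692 - \frac{1}{55} = - \frac{588061}{55}$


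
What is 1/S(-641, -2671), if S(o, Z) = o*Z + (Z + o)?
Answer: 1/1708799 ≈ 5.8521e-7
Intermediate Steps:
S(o, Z) = Z + o + Z*o (S(o, Z) = Z*o + (Z + o) = Z + o + Z*o)
1/S(-641, -2671) = 1/(-2671 - 641 - 2671*(-641)) = 1/(-2671 - 641 + 1712111) = 1/1708799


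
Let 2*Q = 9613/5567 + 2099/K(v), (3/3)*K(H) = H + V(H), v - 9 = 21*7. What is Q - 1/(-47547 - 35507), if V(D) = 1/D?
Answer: 42707105805231/5626247348633 ≈ 7.5907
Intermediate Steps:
v = 156 (v = 9 + 21*7 = 9 + 147 = 156)
K(H) = H + 1/H
Q = 2056832329/270968158 (Q = (9613/5567 + 2099/(156 + 1/156))/2 = (9613*(1/5567) + 2099/(156 + 1/156))/2 = (9613/5567 + 2099/(24337/156))/2 = (9613/5567 + 2099*(156/24337))/2 = (9613/5567 + 327444/24337)/2 = (½)*(2056832329/135484079) = 2056832329/270968158 ≈ 7.5907)
Q - 1/(-47547 - 35507) = 2056832329/270968158 - 1/(-47547 - 35507) = 2056832329/270968158 - 1/(-83054) = 2056832329/270968158 - 1*(-1/83054) = 2056832329/270968158 + 1/83054 = 42707105805231/5626247348633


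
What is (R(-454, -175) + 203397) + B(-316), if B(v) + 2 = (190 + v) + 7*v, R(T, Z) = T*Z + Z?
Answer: 280332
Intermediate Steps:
R(T, Z) = Z + T*Z
B(v) = 188 + 8*v (B(v) = -2 + ((190 + v) + 7*v) = -2 + (190 + 8*v) = 188 + 8*v)
(R(-454, -175) + 203397) + B(-316) = (-175*(1 - 454) + 203397) + (188 + 8*(-316)) = (-175*(-453) + 203397) + (188 - 2528) = (79275 + 203397) - 2340 = 282672 - 2340 = 280332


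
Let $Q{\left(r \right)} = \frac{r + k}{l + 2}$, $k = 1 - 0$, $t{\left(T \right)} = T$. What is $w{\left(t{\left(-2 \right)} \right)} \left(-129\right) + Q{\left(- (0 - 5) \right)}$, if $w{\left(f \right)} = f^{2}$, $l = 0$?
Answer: $-513$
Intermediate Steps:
$k = 1$ ($k = 1 + 0 = 1$)
$Q{\left(r \right)} = \frac{1}{2} + \frac{r}{2}$ ($Q{\left(r \right)} = \frac{r + 1}{0 + 2} = \frac{1 + r}{2} = \left(1 + r\right) \frac{1}{2} = \frac{1}{2} + \frac{r}{2}$)
$w{\left(t{\left(-2 \right)} \right)} \left(-129\right) + Q{\left(- (0 - 5) \right)} = \left(-2\right)^{2} \left(-129\right) + \left(\frac{1}{2} + \frac{\left(-1\right) \left(0 - 5\right)}{2}\right) = 4 \left(-129\right) + \left(\frac{1}{2} + \frac{\left(-1\right) \left(-5\right)}{2}\right) = -516 + \left(\frac{1}{2} + \frac{1}{2} \cdot 5\right) = -516 + \left(\frac{1}{2} + \frac{5}{2}\right) = -516 + 3 = -513$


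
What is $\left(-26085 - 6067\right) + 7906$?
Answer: $-24246$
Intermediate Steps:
$\left(-26085 - 6067\right) + 7906 = -32152 + 7906 = -24246$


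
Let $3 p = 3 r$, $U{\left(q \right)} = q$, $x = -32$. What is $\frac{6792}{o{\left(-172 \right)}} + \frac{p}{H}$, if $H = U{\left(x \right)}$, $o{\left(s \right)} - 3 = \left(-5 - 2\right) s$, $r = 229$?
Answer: $- \frac{59059}{38624} \approx -1.5291$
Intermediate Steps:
$o{\left(s \right)} = 3 - 7 s$ ($o{\left(s \right)} = 3 + \left(-5 - 2\right) s = 3 - 7 s$)
$H = -32$
$p = 229$ ($p = \frac{3 \cdot 229}{3} = \frac{1}{3} \cdot 687 = 229$)
$\frac{6792}{o{\left(-172 \right)}} + \frac{p}{H} = \frac{6792}{3 - -1204} + \frac{229}{-32} = \frac{6792}{3 + 1204} + 229 \left(- \frac{1}{32}\right) = \frac{6792}{1207} - \frac{229}{32} = - \frac{59059}{38624}$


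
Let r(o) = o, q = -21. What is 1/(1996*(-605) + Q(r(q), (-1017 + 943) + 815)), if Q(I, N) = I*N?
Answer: -1/1223141 ≈ -8.1757e-7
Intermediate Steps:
1/(1996*(-605) + Q(r(q), (-1017 + 943) + 815)) = 1/(1996*(-605) - 21*((-1017 + 943) + 815)) = 1/(-1207580 - 21*(-74 + 815)) = 1/(-1207580 - 21*741) = 1/(-1207580 - 15561) = 1/(-1223141) = -1/1223141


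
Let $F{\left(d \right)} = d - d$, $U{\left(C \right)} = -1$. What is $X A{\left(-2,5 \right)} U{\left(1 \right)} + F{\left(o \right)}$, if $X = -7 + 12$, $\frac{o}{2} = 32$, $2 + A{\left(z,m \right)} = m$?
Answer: $-15$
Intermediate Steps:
$A{\left(z,m \right)} = -2 + m$
$o = 64$ ($o = 2 \cdot 32 = 64$)
$X = 5$
$F{\left(d \right)} = 0$
$X A{\left(-2,5 \right)} U{\left(1 \right)} + F{\left(o \right)} = 5 \left(-2 + 5\right) \left(-1\right) + 0 = 5 \cdot 3 \left(-1\right) + 0 = 15 \left(-1\right) + 0 = -15 + 0 = -15$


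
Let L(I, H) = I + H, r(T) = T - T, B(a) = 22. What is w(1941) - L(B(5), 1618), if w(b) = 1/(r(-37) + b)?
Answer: -3183239/1941 ≈ -1640.0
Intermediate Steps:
r(T) = 0
L(I, H) = H + I
w(b) = 1/b (w(b) = 1/(0 + b) = 1/b)
w(1941) - L(B(5), 1618) = 1/1941 - (1618 + 22) = 1/1941 - 1*1640 = 1/1941 - 1640 = -3183239/1941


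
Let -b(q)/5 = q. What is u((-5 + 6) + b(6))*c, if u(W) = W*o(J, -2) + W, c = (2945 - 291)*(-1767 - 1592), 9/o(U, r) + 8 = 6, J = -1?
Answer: -904850779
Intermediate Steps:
b(q) = -5*q
o(U, r) = -9/2 (o(U, r) = 9/(-8 + 6) = 9/(-2) = 9*(-½) = -9/2)
c = -8914786 (c = 2654*(-3359) = -8914786)
u(W) = -7*W/2 (u(W) = W*(-9/2) + W = -9*W/2 + W = -7*W/2)
u((-5 + 6) + b(6))*c = -7*((-5 + 6) - 5*6)/2*(-8914786) = -7*(1 - 30)/2*(-8914786) = -7/2*(-29)*(-8914786) = (203/2)*(-8914786) = -904850779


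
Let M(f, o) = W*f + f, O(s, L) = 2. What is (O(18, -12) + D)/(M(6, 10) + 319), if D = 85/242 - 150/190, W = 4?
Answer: 7181/1604702 ≈ 0.0044750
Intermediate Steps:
M(f, o) = 5*f (M(f, o) = 4*f + f = 5*f)
D = -2015/4598 (D = 85*(1/242) - 150*1/190 = 85/242 - 15/19 = -2015/4598 ≈ -0.43823)
(O(18, -12) + D)/(M(6, 10) + 319) = (2 - 2015/4598)/(5*6 + 319) = 7181/(4598*(30 + 319)) = (7181/4598)/349 = (7181/4598)*(1/349) = 7181/1604702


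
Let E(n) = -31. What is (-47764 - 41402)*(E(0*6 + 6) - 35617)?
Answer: 3178589568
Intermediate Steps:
(-47764 - 41402)*(E(0*6 + 6) - 35617) = (-47764 - 41402)*(-31 - 35617) = -89166*(-35648) = 3178589568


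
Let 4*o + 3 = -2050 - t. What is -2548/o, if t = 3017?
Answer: 392/195 ≈ 2.0103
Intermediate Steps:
o = -2535/2 (o = -¾ + (-2050 - 1*3017)/4 = -¾ + (-2050 - 3017)/4 = -¾ + (¼)*(-5067) = -¾ - 5067/4 = -2535/2 ≈ -1267.5)
-2548/o = -2548/(-2535/2) = -2548*(-2/2535) = 392/195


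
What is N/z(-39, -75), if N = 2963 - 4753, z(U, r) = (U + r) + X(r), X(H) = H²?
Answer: -1790/5511 ≈ -0.32480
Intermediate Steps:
z(U, r) = U + r + r² (z(U, r) = (U + r) + r² = U + r + r²)
N = -1790
N/z(-39, -75) = -1790/(-39 - 75 + (-75)²) = -1790/(-39 - 75 + 5625) = -1790/5511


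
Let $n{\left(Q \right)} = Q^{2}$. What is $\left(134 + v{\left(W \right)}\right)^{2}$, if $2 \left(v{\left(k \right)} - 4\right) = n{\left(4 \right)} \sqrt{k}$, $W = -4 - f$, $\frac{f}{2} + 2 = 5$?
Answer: $18404 + 2208 i \sqrt{10} \approx 18404.0 + 6982.3 i$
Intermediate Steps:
$f = 6$ ($f = -4 + 2 \cdot 5 = -4 + 10 = 6$)
$W = -10$ ($W = -4 - 6 = -10$)
$v{\left(k \right)} = 4 + 8 \sqrt{k}$ ($v{\left(k \right)} = 4 + \frac{4^{2} \sqrt{k}}{2} = 4 + \frac{16 \sqrt{k}}{2} = 4 + 8 \sqrt{k}$)
$\left(134 + v{\left(W \right)}\right)^{2} = \left(134 + \left(4 + 8 \sqrt{-10}\right)\right)^{2} = \left(134 + \left(4 + 8 i \sqrt{10}\right)\right)^{2} = \left(138 + 8 i \sqrt{10}\right)^{2}$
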